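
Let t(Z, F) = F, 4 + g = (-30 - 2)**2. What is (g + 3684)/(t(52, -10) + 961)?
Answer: 1568/317 ≈ 4.9464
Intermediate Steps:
g = 1020 (g = -4 + (-30 - 2)**2 = -4 + (-32)**2 = -4 + 1024 = 1020)
(g + 3684)/(t(52, -10) + 961) = (1020 + 3684)/(-10 + 961) = 4704/951 = 4704*(1/951) = 1568/317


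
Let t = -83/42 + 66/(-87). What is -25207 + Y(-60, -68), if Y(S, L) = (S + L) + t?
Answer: -30861361/1218 ≈ -25338.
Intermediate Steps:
t = -3331/1218 (t = -83*1/42 + 66*(-1/87) = -83/42 - 22/29 = -3331/1218 ≈ -2.7348)
Y(S, L) = -3331/1218 + L + S (Y(S, L) = (S + L) - 3331/1218 = (L + S) - 3331/1218 = -3331/1218 + L + S)
-25207 + Y(-60, -68) = -25207 + (-3331/1218 - 68 - 60) = -25207 - 159235/1218 = -30861361/1218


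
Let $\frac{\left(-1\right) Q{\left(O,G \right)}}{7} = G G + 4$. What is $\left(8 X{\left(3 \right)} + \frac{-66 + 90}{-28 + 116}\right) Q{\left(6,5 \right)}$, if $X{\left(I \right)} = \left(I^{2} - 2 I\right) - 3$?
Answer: $- \frac{609}{11} \approx -55.364$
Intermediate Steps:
$X{\left(I \right)} = -3 + I^{2} - 2 I$
$Q{\left(O,G \right)} = -28 - 7 G^{2}$ ($Q{\left(O,G \right)} = - 7 \left(G G + 4\right) = - 7 \left(G^{2} + 4\right) = - 7 \left(4 + G^{2}\right) = -28 - 7 G^{2}$)
$\left(8 X{\left(3 \right)} + \frac{-66 + 90}{-28 + 116}\right) Q{\left(6,5 \right)} = \left(8 \left(-3 + 3^{2} - 6\right) + \frac{-66 + 90}{-28 + 116}\right) \left(-28 - 7 \cdot 5^{2}\right) = \left(8 \left(-3 + 9 - 6\right) + \frac{24}{88}\right) \left(-28 - 175\right) = \left(8 \cdot 0 + 24 \cdot \frac{1}{88}\right) \left(-28 - 175\right) = \left(0 + \frac{3}{11}\right) \left(-203\right) = \frac{3}{11} \left(-203\right) = - \frac{609}{11}$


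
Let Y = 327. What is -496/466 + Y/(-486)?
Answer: -65573/37746 ≈ -1.7372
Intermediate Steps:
-496/466 + Y/(-486) = -496/466 + 327/(-486) = -496*1/466 + 327*(-1/486) = -248/233 - 109/162 = -65573/37746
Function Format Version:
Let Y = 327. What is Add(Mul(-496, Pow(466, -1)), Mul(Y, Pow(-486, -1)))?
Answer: Rational(-65573, 37746) ≈ -1.7372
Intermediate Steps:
Add(Mul(-496, Pow(466, -1)), Mul(Y, Pow(-486, -1))) = Add(Mul(-496, Pow(466, -1)), Mul(327, Pow(-486, -1))) = Add(Mul(-496, Rational(1, 466)), Mul(327, Rational(-1, 486))) = Add(Rational(-248, 233), Rational(-109, 162)) = Rational(-65573, 37746)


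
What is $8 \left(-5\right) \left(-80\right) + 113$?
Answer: $3313$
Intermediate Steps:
$8 \left(-5\right) \left(-80\right) + 113 = \left(-40\right) \left(-80\right) + 113 = 3200 + 113 = 3313$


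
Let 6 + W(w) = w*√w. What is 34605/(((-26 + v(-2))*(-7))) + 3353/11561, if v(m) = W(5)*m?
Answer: -399558749/1757272 + 173025*√5/1064 ≈ 136.25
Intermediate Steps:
W(w) = -6 + w^(3/2) (W(w) = -6 + w*√w = -6 + w^(3/2))
v(m) = m*(-6 + 5*√5) (v(m) = (-6 + 5^(3/2))*m = (-6 + 5*√5)*m = m*(-6 + 5*√5))
34605/(((-26 + v(-2))*(-7))) + 3353/11561 = 34605/(((-26 - 2*(-6 + 5*√5))*(-7))) + 3353/11561 = 34605/(((-26 + (12 - 10*√5))*(-7))) + 3353*(1/11561) = 34605/(((-14 - 10*√5)*(-7))) + 3353/11561 = 34605/(98 + 70*√5) + 3353/11561 = 3353/11561 + 34605/(98 + 70*√5)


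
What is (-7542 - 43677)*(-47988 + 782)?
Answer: 2417844114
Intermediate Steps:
(-7542 - 43677)*(-47988 + 782) = -51219*(-47206) = 2417844114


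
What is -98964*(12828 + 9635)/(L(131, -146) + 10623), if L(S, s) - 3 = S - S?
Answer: -52929246/253 ≈ -2.0921e+5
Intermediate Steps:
L(S, s) = 3 (L(S, s) = 3 + (S - S) = 3 + 0 = 3)
-98964*(12828 + 9635)/(L(131, -146) + 10623) = -98964*(12828 + 9635)/(3 + 10623) = -98964/(10626/22463) = -98964/(10626*(1/22463)) = -98964/1518/3209 = -98964*3209/1518 = -52929246/253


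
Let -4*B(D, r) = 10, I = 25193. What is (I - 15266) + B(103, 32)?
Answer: 19849/2 ≈ 9924.5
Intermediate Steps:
B(D, r) = -5/2 (B(D, r) = -1/4*10 = -5/2)
(I - 15266) + B(103, 32) = (25193 - 15266) - 5/2 = 9927 - 5/2 = 19849/2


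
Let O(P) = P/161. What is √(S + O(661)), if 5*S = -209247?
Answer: I*√27116796910/805 ≈ 204.56*I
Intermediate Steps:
S = -209247/5 (S = (⅕)*(-209247) = -209247/5 ≈ -41849.)
O(P) = P/161 (O(P) = P*(1/161) = P/161)
√(S + O(661)) = √(-209247/5 + (1/161)*661) = √(-209247/5 + 661/161) = √(-33685462/805) = I*√27116796910/805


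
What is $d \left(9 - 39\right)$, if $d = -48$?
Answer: $1440$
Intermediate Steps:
$d \left(9 - 39\right) = - 48 \left(9 - 39\right) = \left(-48\right) \left(-30\right) = 1440$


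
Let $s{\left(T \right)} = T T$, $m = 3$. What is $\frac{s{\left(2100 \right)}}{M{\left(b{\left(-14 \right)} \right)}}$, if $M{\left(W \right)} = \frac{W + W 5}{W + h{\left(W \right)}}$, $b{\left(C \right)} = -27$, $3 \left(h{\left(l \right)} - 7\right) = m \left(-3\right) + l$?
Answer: $\frac{7840000}{9} \approx 8.7111 \cdot 10^{5}$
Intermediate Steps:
$h{\left(l \right)} = 4 + \frac{l}{3}$ ($h{\left(l \right)} = 7 + \frac{3 \left(-3\right) + l}{3} = 7 + \frac{-9 + l}{3} = 7 + \left(-3 + \frac{l}{3}\right) = 4 + \frac{l}{3}$)
$M{\left(W \right)} = \frac{6 W}{4 + \frac{4 W}{3}}$ ($M{\left(W \right)} = \frac{W + W 5}{W + \left(4 + \frac{W}{3}\right)} = \frac{W + 5 W}{4 + \frac{4 W}{3}} = \frac{6 W}{4 + \frac{4 W}{3}}$)
$s{\left(T \right)} = T^{2}$
$\frac{s{\left(2100 \right)}}{M{\left(b{\left(-14 \right)} \right)}} = \frac{2100^{2}}{\frac{9}{2} \left(-27\right) \frac{1}{3 - 27}} = \frac{4410000}{\frac{9}{2} \left(-27\right) \frac{1}{-24}} = \frac{4410000}{\frac{9}{2} \left(-27\right) \left(- \frac{1}{24}\right)} = \frac{4410000}{\frac{81}{16}} = 4410000 \cdot \frac{16}{81} = \frac{7840000}{9}$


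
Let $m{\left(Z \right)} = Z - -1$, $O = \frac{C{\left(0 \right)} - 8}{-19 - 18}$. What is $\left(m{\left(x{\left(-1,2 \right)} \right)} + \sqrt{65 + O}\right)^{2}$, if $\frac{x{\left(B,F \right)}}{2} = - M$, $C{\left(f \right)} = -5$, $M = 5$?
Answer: $\frac{\left(333 - \sqrt{89466}\right)^{2}}{1369} \approx 0.83902$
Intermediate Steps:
$O = \frac{13}{37}$ ($O = \frac{-5 - 8}{-19 - 18} = - \frac{13}{-37} = \left(-13\right) \left(- \frac{1}{37}\right) = \frac{13}{37} \approx 0.35135$)
$x{\left(B,F \right)} = -10$ ($x{\left(B,F \right)} = 2 \left(\left(-1\right) 5\right) = 2 \left(-5\right) = -10$)
$m{\left(Z \right)} = 1 + Z$ ($m{\left(Z \right)} = Z + 1 = 1 + Z$)
$\left(m{\left(x{\left(-1,2 \right)} \right)} + \sqrt{65 + O}\right)^{2} = \left(\left(1 - 10\right) + \sqrt{65 + \frac{13}{37}}\right)^{2} = \left(-9 + \sqrt{\frac{2418}{37}}\right)^{2} = \left(-9 + \frac{\sqrt{89466}}{37}\right)^{2}$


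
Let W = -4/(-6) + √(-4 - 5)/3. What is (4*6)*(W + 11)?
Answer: 280 + 24*I ≈ 280.0 + 24.0*I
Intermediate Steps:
W = ⅔ + I (W = -4*(-⅙) + √(-9)*(⅓) = ⅔ + (3*I)*(⅓) = ⅔ + I ≈ 0.66667 + 1.0*I)
(4*6)*(W + 11) = (4*6)*((⅔ + I) + 11) = 24*(35/3 + I) = 280 + 24*I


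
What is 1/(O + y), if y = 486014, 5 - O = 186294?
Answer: 1/299725 ≈ 3.3364e-6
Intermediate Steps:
O = -186289 (O = 5 - 1*186294 = 5 - 186294 = -186289)
1/(O + y) = 1/(-186289 + 486014) = 1/299725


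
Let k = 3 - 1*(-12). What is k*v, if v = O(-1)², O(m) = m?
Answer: 15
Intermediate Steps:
k = 15 (k = 3 + 12 = 15)
v = 1 (v = (-1)² = 1)
k*v = 15*1 = 15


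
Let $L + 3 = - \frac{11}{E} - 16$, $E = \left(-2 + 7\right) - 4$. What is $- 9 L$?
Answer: $270$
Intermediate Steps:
$E = 1$ ($E = 5 - 4 = 1$)
$L = -30$ ($L = -3 - \left(16 + \frac{11}{1}\right) = -3 - 27 = -30$)
$- 9 L = \left(-9\right) \left(-30\right) = 270$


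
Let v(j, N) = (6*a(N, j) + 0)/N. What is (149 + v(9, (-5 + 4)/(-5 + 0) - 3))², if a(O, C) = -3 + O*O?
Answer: 23541904/1225 ≈ 19218.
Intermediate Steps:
a(O, C) = -3 + O²
v(j, N) = (-18 + 6*N²)/N (v(j, N) = (6*(-3 + N²) + 0)/N = ((-18 + 6*N²) + 0)/N = (-18 + 6*N²)/N)
(149 + v(9, (-5 + 4)/(-5 + 0) - 3))² = (149 + (-18/((-5 + 4)/(-5 + 0) - 3) + 6*((-5 + 4)/(-5 + 0) - 3)))² = (149 + (-18/(-1/(-5) - 3) + 6*(-1/(-5) - 3)))² = (149 + (-18/(-1*(-⅕) - 3) + 6*(-1*(-⅕) - 3)))² = (149 + (-18/(⅕ - 3) + 6*(⅕ - 3)))² = (149 + (-18/(-14/5) + 6*(-14/5)))² = (149 + (-18*(-5/14) - 84/5))² = (149 + (45/7 - 84/5))² = (149 - 363/35)² = (4852/35)² = 23541904/1225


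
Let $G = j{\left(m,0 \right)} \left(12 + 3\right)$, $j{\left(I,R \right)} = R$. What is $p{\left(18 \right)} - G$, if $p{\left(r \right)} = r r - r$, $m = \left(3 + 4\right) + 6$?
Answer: $306$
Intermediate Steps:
$m = 13$ ($m = 7 + 6 = 13$)
$G = 0$ ($G = 0 \left(12 + 3\right) = 0 \cdot 15 = 0$)
$p{\left(r \right)} = r^{2} - r$
$p{\left(18 \right)} - G = 18 \left(-1 + 18\right) - 0 = 18 \cdot 17 + 0 = 306 + 0 = 306$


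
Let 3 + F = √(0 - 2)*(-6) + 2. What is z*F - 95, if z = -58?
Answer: -37 + 348*I*√2 ≈ -37.0 + 492.15*I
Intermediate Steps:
F = -1 - 6*I*√2 (F = -3 + (√(0 - 2)*(-6) + 2) = -3 + (√(-2)*(-6) + 2) = -3 + ((I*√2)*(-6) + 2) = -3 + (-6*I*√2 + 2) = -3 + (2 - 6*I*√2) = -1 - 6*I*√2 ≈ -1.0 - 8.4853*I)
z*F - 95 = -58*(-1 - 6*I*√2) - 95 = (58 + 348*I*√2) - 95 = -37 + 348*I*√2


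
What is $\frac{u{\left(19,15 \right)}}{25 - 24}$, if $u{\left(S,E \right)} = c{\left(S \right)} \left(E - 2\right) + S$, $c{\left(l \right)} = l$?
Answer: $266$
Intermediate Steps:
$u{\left(S,E \right)} = S + S \left(-2 + E\right)$ ($u{\left(S,E \right)} = S \left(E - 2\right) + S = S \left(-2 + E\right) + S = S + S \left(-2 + E\right)$)
$\frac{u{\left(19,15 \right)}}{25 - 24} = \frac{19 \left(-1 + 15\right)}{25 - 24} = \frac{19 \cdot 14}{1} = 1 \cdot 266 = 266$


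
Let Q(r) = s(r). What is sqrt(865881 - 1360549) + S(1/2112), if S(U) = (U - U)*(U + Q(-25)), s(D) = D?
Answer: 2*I*sqrt(123667) ≈ 703.33*I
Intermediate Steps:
Q(r) = r
S(U) = 0 (S(U) = (U - U)*(U - 25) = 0*(-25 + U) = 0)
sqrt(865881 - 1360549) + S(1/2112) = sqrt(865881 - 1360549) + 0 = sqrt(-494668) + 0 = 2*I*sqrt(123667) + 0 = 2*I*sqrt(123667)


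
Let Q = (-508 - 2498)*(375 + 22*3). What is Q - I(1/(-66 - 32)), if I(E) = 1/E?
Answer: -1325548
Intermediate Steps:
Q = -1325646 (Q = -3006*(375 + 66) = -3006*441 = -1325646)
Q - I(1/(-66 - 32)) = -1325646 - 1/(1/(-66 - 32)) = -1325646 - 1/(1/(-98)) = -1325646 - 1/(-1/98) = -1325646 - 1*(-98) = -1325646 + 98 = -1325548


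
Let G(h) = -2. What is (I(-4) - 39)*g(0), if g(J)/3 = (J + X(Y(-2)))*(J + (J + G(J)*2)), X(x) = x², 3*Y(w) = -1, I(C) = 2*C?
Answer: 188/3 ≈ 62.667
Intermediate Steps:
Y(w) = -⅓ (Y(w) = (⅓)*(-1) = -⅓)
g(J) = 3*(-4 + 2*J)*(⅑ + J) (g(J) = 3*((J + (-⅓)²)*(J + (J - 2*2))) = 3*((J + ⅑)*(J + (J - 4))) = 3*((⅑ + J)*(J + (-4 + J))) = 3*((⅑ + J)*(-4 + 2*J)) = 3*((-4 + 2*J)*(⅑ + J)) = 3*(-4 + 2*J)*(⅑ + J))
(I(-4) - 39)*g(0) = (2*(-4) - 39)*(-4/3 + 6*0² - 34/3*0) = (-8 - 39)*(-4/3 + 6*0 + 0) = -47*(-4/3 + 0 + 0) = -47*(-4/3) = 188/3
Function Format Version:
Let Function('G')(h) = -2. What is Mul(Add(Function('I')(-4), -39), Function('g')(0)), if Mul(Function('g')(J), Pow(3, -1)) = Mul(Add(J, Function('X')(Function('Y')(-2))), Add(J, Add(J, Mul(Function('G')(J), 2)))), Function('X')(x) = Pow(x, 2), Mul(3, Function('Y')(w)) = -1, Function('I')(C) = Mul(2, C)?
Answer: Rational(188, 3) ≈ 62.667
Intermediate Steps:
Function('Y')(w) = Rational(-1, 3) (Function('Y')(w) = Mul(Rational(1, 3), -1) = Rational(-1, 3))
Function('g')(J) = Mul(3, Add(-4, Mul(2, J)), Add(Rational(1, 9), J)) (Function('g')(J) = Mul(3, Mul(Add(J, Pow(Rational(-1, 3), 2)), Add(J, Add(J, Mul(-2, 2))))) = Mul(3, Mul(Add(J, Rational(1, 9)), Add(J, Add(J, -4)))) = Mul(3, Mul(Add(Rational(1, 9), J), Add(J, Add(-4, J)))) = Mul(3, Mul(Add(Rational(1, 9), J), Add(-4, Mul(2, J)))) = Mul(3, Mul(Add(-4, Mul(2, J)), Add(Rational(1, 9), J))) = Mul(3, Add(-4, Mul(2, J)), Add(Rational(1, 9), J)))
Mul(Add(Function('I')(-4), -39), Function('g')(0)) = Mul(Add(Mul(2, -4), -39), Add(Rational(-4, 3), Mul(6, Pow(0, 2)), Mul(Rational(-34, 3), 0))) = Mul(Add(-8, -39), Add(Rational(-4, 3), Mul(6, 0), 0)) = Mul(-47, Add(Rational(-4, 3), 0, 0)) = Mul(-47, Rational(-4, 3)) = Rational(188, 3)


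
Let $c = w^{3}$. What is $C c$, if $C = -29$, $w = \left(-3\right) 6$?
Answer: $169128$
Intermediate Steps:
$w = -18$
$c = -5832$ ($c = \left(-18\right)^{3} = -5832$)
$C c = \left(-29\right) \left(-5832\right) = 169128$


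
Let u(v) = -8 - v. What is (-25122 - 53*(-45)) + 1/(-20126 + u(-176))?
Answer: -453785047/19958 ≈ -22737.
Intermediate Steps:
(-25122 - 53*(-45)) + 1/(-20126 + u(-176)) = (-25122 - 53*(-45)) + 1/(-20126 + (-8 - 1*(-176))) = (-25122 + 2385) + 1/(-20126 + (-8 + 176)) = -22737 + 1/(-20126 + 168) = -22737 + 1/(-19958) = -22737 - 1/19958 = -453785047/19958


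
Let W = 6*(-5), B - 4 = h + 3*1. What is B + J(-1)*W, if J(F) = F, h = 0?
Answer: 37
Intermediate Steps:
B = 7 (B = 4 + (0 + 3*1) = 4 + (0 + 3) = 4 + 3 = 7)
W = -30
B + J(-1)*W = 7 - 1*(-30) = 7 + 30 = 37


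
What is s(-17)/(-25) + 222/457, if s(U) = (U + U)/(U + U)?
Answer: 5093/11425 ≈ 0.44578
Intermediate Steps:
s(U) = 1 (s(U) = (2*U)/((2*U)) = (2*U)*(1/(2*U)) = 1)
s(-17)/(-25) + 222/457 = 1/(-25) + 222/457 = 1*(-1/25) + 222*(1/457) = -1/25 + 222/457 = 5093/11425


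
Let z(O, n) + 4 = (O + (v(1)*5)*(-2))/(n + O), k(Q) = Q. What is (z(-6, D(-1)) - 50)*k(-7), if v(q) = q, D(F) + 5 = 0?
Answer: 4046/11 ≈ 367.82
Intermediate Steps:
D(F) = -5 (D(F) = -5 + 0 = -5)
z(O, n) = -4 + (-10 + O)/(O + n) (z(O, n) = -4 + (O + (1*5)*(-2))/(n + O) = -4 + (O + 5*(-2))/(O + n) = -4 + (O - 10)/(O + n) = -4 + (-10 + O)/(O + n))
(z(-6, D(-1)) - 50)*k(-7) = ((-10 - 4*(-5) - 3*(-6))/(-6 - 5) - 50)*(-7) = ((-10 + 20 + 18)/(-11) - 50)*(-7) = (-1/11*28 - 50)*(-7) = (-28/11 - 50)*(-7) = -578/11*(-7) = 4046/11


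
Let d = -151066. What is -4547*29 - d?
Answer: 19203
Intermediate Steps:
-4547*29 - d = -4547*29 - 1*(-151066) = -131863 + 151066 = 19203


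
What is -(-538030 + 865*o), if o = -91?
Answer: 616745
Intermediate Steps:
-(-538030 + 865*o) = -865/(1/(-622 - 91)) = -865/(1/(-713)) = -865/(-1/713) = -865*(-713) = 616745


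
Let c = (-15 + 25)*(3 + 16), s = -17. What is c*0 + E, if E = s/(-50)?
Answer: 17/50 ≈ 0.34000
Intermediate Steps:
c = 190 (c = 10*19 = 190)
E = 17/50 (E = -17/(-50) = -17*(-1/50) = 17/50 ≈ 0.34000)
c*0 + E = 190*0 + 17/50 = 0 + 17/50 = 17/50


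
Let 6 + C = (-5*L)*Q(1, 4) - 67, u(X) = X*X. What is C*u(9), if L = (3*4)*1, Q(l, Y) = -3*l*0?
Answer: -5913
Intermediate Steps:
Q(l, Y) = 0
u(X) = X²
L = 12 (L = 12*1 = 12)
C = -73 (C = -6 + (-5*12*0 - 67) = -6 + (-60*0 - 67) = -6 + (0 - 67) = -6 - 67 = -73)
C*u(9) = -73*9² = -73*81 = -5913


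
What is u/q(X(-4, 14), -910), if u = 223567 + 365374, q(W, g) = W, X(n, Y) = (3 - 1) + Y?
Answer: 588941/16 ≈ 36809.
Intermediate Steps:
X(n, Y) = 2 + Y
u = 588941
u/q(X(-4, 14), -910) = 588941/(2 + 14) = 588941/16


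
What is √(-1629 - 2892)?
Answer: I*√4521 ≈ 67.238*I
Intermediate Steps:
√(-1629 - 2892) = √(-4521) = I*√4521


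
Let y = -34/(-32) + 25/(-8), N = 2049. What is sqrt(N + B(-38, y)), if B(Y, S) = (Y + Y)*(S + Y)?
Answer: 5*sqrt(815)/2 ≈ 71.370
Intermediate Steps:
y = -33/16 (y = -34*(-1/32) + 25*(-1/8) = 17/16 - 25/8 = -33/16 ≈ -2.0625)
B(Y, S) = 2*Y*(S + Y) (B(Y, S) = (2*Y)*(S + Y) = 2*Y*(S + Y))
sqrt(N + B(-38, y)) = sqrt(2049 + 2*(-38)*(-33/16 - 38)) = sqrt(2049 + 2*(-38)*(-641/16)) = sqrt(2049 + 12179/4) = sqrt(20375/4) = 5*sqrt(815)/2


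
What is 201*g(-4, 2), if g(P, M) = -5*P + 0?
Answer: 4020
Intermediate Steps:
g(P, M) = -5*P
201*g(-4, 2) = 201*(-5*(-4)) = 201*20 = 4020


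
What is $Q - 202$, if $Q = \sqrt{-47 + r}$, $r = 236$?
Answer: $-202 + 3 \sqrt{21} \approx -188.25$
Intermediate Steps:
$Q = 3 \sqrt{21}$ ($Q = \sqrt{-47 + 236} = \sqrt{189} = 3 \sqrt{21} \approx 13.748$)
$Q - 202 = 3 \sqrt{21} - 202 = -202 + 3 \sqrt{21}$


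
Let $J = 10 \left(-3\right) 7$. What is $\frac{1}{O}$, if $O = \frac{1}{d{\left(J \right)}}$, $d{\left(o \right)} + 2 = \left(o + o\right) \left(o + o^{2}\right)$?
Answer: $-18433802$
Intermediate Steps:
$J = -210$ ($J = \left(-30\right) 7 = -210$)
$d{\left(o \right)} = -2 + 2 o \left(o + o^{2}\right)$ ($d{\left(o \right)} = -2 + \left(o + o\right) \left(o + o^{2}\right) = -2 + 2 o \left(o + o^{2}\right)$)
$O = - \frac{1}{18433802}$ ($O = \frac{1}{-2 + 2 \left(-210\right)^{2} + 2 \left(-210\right)^{3}} = \frac{1}{-2 + 2 \cdot 44100 + 2 \left(-9261000\right)} = \frac{1}{-2 + 88200 - 18522000} = \frac{1}{-18433802} = - \frac{1}{18433802} \approx -5.4248 \cdot 10^{-8}$)
$\frac{1}{O} = \frac{1}{- \frac{1}{18433802}} = -18433802$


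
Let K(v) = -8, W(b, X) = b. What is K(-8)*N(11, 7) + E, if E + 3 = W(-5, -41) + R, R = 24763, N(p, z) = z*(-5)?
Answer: 25035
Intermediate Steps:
N(p, z) = -5*z
E = 24755 (E = -3 + (-5 + 24763) = -3 + 24758 = 24755)
K(-8)*N(11, 7) + E = -(-40)*7 + 24755 = -8*(-35) + 24755 = 280 + 24755 = 25035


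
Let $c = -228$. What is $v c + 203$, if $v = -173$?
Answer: $39647$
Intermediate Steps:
$v c + 203 = \left(-173\right) \left(-228\right) + 203 = 39444 + 203 = 39647$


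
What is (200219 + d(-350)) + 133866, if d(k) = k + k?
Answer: 333385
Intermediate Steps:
d(k) = 2*k
(200219 + d(-350)) + 133866 = (200219 + 2*(-350)) + 133866 = (200219 - 700) + 133866 = 199519 + 133866 = 333385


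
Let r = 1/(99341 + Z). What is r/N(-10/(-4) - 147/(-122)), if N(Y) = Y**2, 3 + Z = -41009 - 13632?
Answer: 3721/2282943972 ≈ 1.6299e-6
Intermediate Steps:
Z = -54644 (Z = -3 + (-41009 - 13632) = -3 - 54641 = -54644)
r = 1/44697 (r = 1/(99341 - 54644) = 1/44697 ≈ 2.2373e-5)
r/N(-10/(-4) - 147/(-122)) = 1/(44697*((-10/(-4) - 147/(-122))**2)) = 1/(44697*((-10*(-1/4) - 147*(-1/122))**2)) = 1/(44697*((5/2 + 147/122)**2)) = 1/(44697*((226/61)**2)) = 1/(44697*(51076/3721)) = (1/44697)*(3721/51076) = 3721/2282943972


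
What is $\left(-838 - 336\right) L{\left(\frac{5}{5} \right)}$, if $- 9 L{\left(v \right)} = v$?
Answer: $\frac{1174}{9} \approx 130.44$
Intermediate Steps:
$L{\left(v \right)} = - \frac{v}{9}$
$\left(-838 - 336\right) L{\left(\frac{5}{5} \right)} = \left(-838 - 336\right) \left(- \frac{5 \cdot \frac{1}{5}}{9}\right) = - 1174 \left(- \frac{5 \cdot \frac{1}{5}}{9}\right) = - 1174 \left(\left(- \frac{1}{9}\right) 1\right) = \left(-1174\right) \left(- \frac{1}{9}\right) = \frac{1174}{9}$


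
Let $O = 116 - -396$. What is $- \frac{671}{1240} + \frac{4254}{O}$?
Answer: $\frac{308213}{39680} \approx 7.7675$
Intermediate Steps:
$O = 512$ ($O = 116 + 396 = 512$)
$- \frac{671}{1240} + \frac{4254}{O} = - \frac{671}{1240} + \frac{4254}{512} = \left(-671\right) \frac{1}{1240} + 4254 \cdot \frac{1}{512} = - \frac{671}{1240} + \frac{2127}{256} = \frac{308213}{39680}$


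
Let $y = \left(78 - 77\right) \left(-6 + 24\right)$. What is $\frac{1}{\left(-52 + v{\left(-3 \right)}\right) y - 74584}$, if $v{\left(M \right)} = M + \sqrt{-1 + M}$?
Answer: $- \frac{37787}{2855715386} - \frac{9 i}{1427857693} \approx -1.3232 \cdot 10^{-5} - 6.3031 \cdot 10^{-9} i$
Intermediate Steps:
$y = 18$ ($y = 1 \cdot 18 = 18$)
$\frac{1}{\left(-52 + v{\left(-3 \right)}\right) y - 74584} = \frac{1}{\left(-52 - \left(3 - \sqrt{-1 - 3}\right)\right) 18 - 74584} = \frac{1}{\left(-52 - \left(3 - \sqrt{-4}\right)\right) 18 - 74584} = \frac{1}{\left(-52 - \left(3 - 2 i\right)\right) 18 - 74584} = \frac{1}{\left(-55 + 2 i\right) 18 - 74584} = \frac{1}{\left(-990 + 36 i\right) - 74584} = \frac{1}{-75574 + 36 i} = \frac{-75574 - 36 i}{5711430772}$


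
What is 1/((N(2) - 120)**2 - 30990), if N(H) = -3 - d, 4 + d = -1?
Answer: -1/17066 ≈ -5.8596e-5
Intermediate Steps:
d = -5 (d = -4 - 1 = -5)
N(H) = 2 (N(H) = -3 - 1*(-5) = -3 + 5 = 2)
1/((N(2) - 120)**2 - 30990) = 1/((2 - 120)**2 - 30990) = 1/((-118)**2 - 30990) = 1/(13924 - 30990) = 1/(-17066) = -1/17066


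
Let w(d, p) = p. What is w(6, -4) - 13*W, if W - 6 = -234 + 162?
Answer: 854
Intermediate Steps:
W = -66 (W = 6 + (-234 + 162) = 6 - 72 = -66)
w(6, -4) - 13*W = -4 - 13*(-66) = -4 + 858 = 854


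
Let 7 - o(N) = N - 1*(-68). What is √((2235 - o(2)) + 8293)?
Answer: √10591 ≈ 102.91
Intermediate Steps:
o(N) = -61 - N (o(N) = 7 - (N - 1*(-68)) = 7 - (N + 68) = 7 - (68 + N) = 7 + (-68 - N) = -61 - N)
√((2235 - o(2)) + 8293) = √((2235 - (-61 - 1*2)) + 8293) = √((2235 - (-61 - 2)) + 8293) = √((2235 - 1*(-63)) + 8293) = √((2235 + 63) + 8293) = √(2298 + 8293) = √10591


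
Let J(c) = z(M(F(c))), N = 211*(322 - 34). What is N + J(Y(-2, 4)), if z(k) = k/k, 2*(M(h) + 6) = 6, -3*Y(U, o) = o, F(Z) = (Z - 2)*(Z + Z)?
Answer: 60769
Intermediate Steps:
F(Z) = 2*Z*(-2 + Z) (F(Z) = (-2 + Z)*(2*Z) = 2*Z*(-2 + Z))
Y(U, o) = -o/3
M(h) = -3 (M(h) = -6 + (1/2)*6 = -6 + 3 = -3)
z(k) = 1
N = 60768 (N = 211*288 = 60768)
J(c) = 1
N + J(Y(-2, 4)) = 60768 + 1 = 60769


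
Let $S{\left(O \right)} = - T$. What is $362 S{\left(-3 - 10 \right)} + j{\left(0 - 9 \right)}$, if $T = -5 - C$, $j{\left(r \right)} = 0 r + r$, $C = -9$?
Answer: $-1457$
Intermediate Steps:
$j{\left(r \right)} = r$ ($j{\left(r \right)} = 0 + r = r$)
$T = 4$ ($T = -5 - -9 = -5 + 9 = 4$)
$S{\left(O \right)} = -4$ ($S{\left(O \right)} = \left(-1\right) 4 = -4$)
$362 S{\left(-3 - 10 \right)} + j{\left(0 - 9 \right)} = 362 \left(-4\right) + \left(0 - 9\right) = -1448 + \left(0 - 9\right) = -1448 - 9 = -1457$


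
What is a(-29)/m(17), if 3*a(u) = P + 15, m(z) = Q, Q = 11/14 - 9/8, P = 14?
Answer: -1624/57 ≈ -28.491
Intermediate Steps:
Q = -19/56 (Q = 11*(1/14) - 9*⅛ = 11/14 - 9/8 = -19/56 ≈ -0.33929)
m(z) = -19/56
a(u) = 29/3 (a(u) = (14 + 15)/3 = (⅓)*29 = 29/3)
a(-29)/m(17) = 29/(3*(-19/56)) = (29/3)*(-56/19) = -1624/57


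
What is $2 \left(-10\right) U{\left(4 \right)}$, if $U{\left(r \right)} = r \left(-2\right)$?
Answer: $160$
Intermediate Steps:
$U{\left(r \right)} = - 2 r$
$2 \left(-10\right) U{\left(4 \right)} = 2 \left(-10\right) \left(\left(-2\right) 4\right) = \left(-20\right) \left(-8\right) = 160$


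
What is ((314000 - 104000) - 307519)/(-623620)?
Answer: 97519/623620 ≈ 0.15638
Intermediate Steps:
((314000 - 104000) - 307519)/(-623620) = (210000 - 307519)*(-1/623620) = -97519*(-1/623620) = 97519/623620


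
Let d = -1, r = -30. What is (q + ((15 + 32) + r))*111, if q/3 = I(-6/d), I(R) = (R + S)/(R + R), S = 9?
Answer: 9213/4 ≈ 2303.3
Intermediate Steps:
I(R) = (9 + R)/(2*R) (I(R) = (R + 9)/(R + R) = (9 + R)/((2*R)) = (9 + R)*(1/(2*R)) = (9 + R)/(2*R))
q = 15/4 (q = 3*((9 - 6/(-1))/(2*((-6/(-1))))) = 3*((9 - 6*(-1))/(2*((-6*(-1))))) = 3*((½)*(9 + 6)/6) = 3*((½)*(⅙)*15) = 3*(5/4) = 15/4 ≈ 3.7500)
(q + ((15 + 32) + r))*111 = (15/4 + ((15 + 32) - 30))*111 = (15/4 + (47 - 30))*111 = (15/4 + 17)*111 = (83/4)*111 = 9213/4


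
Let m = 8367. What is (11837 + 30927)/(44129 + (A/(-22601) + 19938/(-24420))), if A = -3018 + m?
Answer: 3933692297480/4059156409477 ≈ 0.96909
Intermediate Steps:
A = 5349 (A = -3018 + 8367 = 5349)
(11837 + 30927)/(44129 + (A/(-22601) + 19938/(-24420))) = (11837 + 30927)/(44129 + (5349/(-22601) + 19938/(-24420))) = 42764/(44129 + (5349*(-1/22601) + 19938*(-1/24420))) = 42764/(44129 + (-5349/22601 - 3323/4070)) = 42764/(44129 - 96873553/91986070) = 42764/(4059156409477/91986070) = 42764*(91986070/4059156409477) = 3933692297480/4059156409477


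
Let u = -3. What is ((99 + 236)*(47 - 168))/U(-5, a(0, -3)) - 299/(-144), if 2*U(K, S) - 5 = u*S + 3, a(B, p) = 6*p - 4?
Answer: -5825977/5328 ≈ -1093.5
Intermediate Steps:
a(B, p) = -4 + 6*p
U(K, S) = 4 - 3*S/2 (U(K, S) = 5/2 + (-3*S + 3)/2 = 5/2 + (3 - 3*S)/2 = 5/2 + (3/2 - 3*S/2) = 4 - 3*S/2)
((99 + 236)*(47 - 168))/U(-5, a(0, -3)) - 299/(-144) = ((99 + 236)*(47 - 168))/(4 - 3*(-4 + 6*(-3))/2) - 299/(-144) = (335*(-121))/(4 - 3*(-4 - 18)/2) - 299*(-1/144) = -40535/(4 - 3/2*(-22)) + 299/144 = -40535/(4 + 33) + 299/144 = -40535/37 + 299/144 = -5825977/5328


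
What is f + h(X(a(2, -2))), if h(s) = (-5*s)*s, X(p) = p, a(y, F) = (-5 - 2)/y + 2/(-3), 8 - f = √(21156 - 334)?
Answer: -2837/36 - √20822 ≈ -223.10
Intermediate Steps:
f = 8 - √20822 (f = 8 - √(21156 - 334) = 8 - √20822 ≈ -136.30)
a(y, F) = -⅔ - 7/y (a(y, F) = -7/y + 2*(-⅓) = -7/y - ⅔ = -⅔ - 7/y)
h(s) = -5*s²
f + h(X(a(2, -2))) = (8 - √20822) - 5*(-⅔ - 7/2)² = (8 - √20822) - 5*(-25/6)² = (8 - √20822) - 5*625/36 = (8 - √20822) - 3125/36 = -2837/36 - √20822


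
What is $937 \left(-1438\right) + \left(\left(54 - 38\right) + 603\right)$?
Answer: $-1346787$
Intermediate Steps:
$937 \left(-1438\right) + \left(\left(54 - 38\right) + 603\right) = -1347406 + \left(\left(54 - 38\right) + 603\right) = -1347406 + \left(16 + 603\right) = -1347406 + 619 = -1346787$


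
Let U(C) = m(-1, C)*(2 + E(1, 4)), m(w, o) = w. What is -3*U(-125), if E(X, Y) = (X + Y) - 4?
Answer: 9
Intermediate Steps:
E(X, Y) = -4 + X + Y
U(C) = -3 (U(C) = -(2 + (-4 + 1 + 4)) = -(2 + 1) = -1*3 = -3)
-3*U(-125) = -3*(-3) = 9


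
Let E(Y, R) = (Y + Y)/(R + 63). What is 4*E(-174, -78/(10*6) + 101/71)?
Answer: -329440/14939 ≈ -22.052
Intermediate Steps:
E(Y, R) = 2*Y/(63 + R) (E(Y, R) = (2*Y)/(63 + R) = 2*Y/(63 + R))
4*E(-174, -78/(10*6) + 101/71) = 4*(2*(-174)/(63 + (-78/(10*6) + 101/71))) = 4*(2*(-174)/(63 + (-78/60 + 101*(1/71)))) = 4*(2*(-174)/(63 + (-78*1/60 + 101/71))) = 4*(2*(-174)/(63 + (-13/10 + 101/71))) = 4*(2*(-174)/(63 + 87/710)) = 4*(2*(-174)/(44817/710)) = 4*(2*(-174)*(710/44817)) = 4*(-82360/14939) = -329440/14939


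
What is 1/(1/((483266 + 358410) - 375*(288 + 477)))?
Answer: 554801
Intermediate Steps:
1/(1/((483266 + 358410) - 375*(288 + 477))) = 1/(1/(841676 - 375*765)) = 1/(1/(841676 - 286875)) = 1/(1/554801) = 554801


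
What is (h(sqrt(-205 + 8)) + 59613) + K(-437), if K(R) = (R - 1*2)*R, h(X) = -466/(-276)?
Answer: 34701161/138 ≈ 2.5146e+5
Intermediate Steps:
h(X) = 233/138 (h(X) = -466*(-1/276) = 233/138)
K(R) = R*(-2 + R) (K(R) = (R - 2)*R = (-2 + R)*R = R*(-2 + R))
(h(sqrt(-205 + 8)) + 59613) + K(-437) = (233/138 + 59613) - 437*(-2 - 437) = 8226827/138 - 437*(-439) = 8226827/138 + 191843 = 34701161/138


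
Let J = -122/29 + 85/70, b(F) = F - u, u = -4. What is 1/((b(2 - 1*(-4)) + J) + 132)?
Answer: 406/56437 ≈ 0.0071939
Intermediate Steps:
b(F) = 4 + F (b(F) = F - 1*(-4) = F + 4 = 4 + F)
J = -1215/406 (J = -122*1/29 + 85*(1/70) = -122/29 + 17/14 = -1215/406 ≈ -2.9926)
1/((b(2 - 1*(-4)) + J) + 132) = 1/(((4 + (2 - 1*(-4))) - 1215/406) + 132) = 1/(((4 + (2 + 4)) - 1215/406) + 132) = 1/(((4 + 6) - 1215/406) + 132) = 1/((10 - 1215/406) + 132) = 1/(2845/406 + 132) = 1/(56437/406) = 406/56437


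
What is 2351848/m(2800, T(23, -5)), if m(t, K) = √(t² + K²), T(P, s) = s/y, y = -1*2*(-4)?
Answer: 18814784*√20070401/100352005 ≈ 839.95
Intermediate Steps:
y = 8 (y = -2*(-4) = 8)
T(P, s) = s/8
m(t, K) = √(K² + t²)
2351848/m(2800, T(23, -5)) = 2351848/(√(((⅛)*(-5))² + 2800²)) = 2351848/(√((-5/8)² + 7840000)) = 2351848/(√(25/64 + 7840000)) = 2351848/(√(501760025/64)) = 2351848/((5*√20070401/8)) = 2351848*(8*√20070401/100352005) = 18814784*√20070401/100352005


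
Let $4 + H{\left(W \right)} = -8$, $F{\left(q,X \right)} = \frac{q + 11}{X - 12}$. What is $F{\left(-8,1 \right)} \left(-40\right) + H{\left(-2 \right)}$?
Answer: $- \frac{12}{11} \approx -1.0909$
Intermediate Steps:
$F{\left(q,X \right)} = \frac{11 + q}{-12 + X}$
$H{\left(W \right)} = -12$ ($H{\left(W \right)} = -4 - 8 = -12$)
$F{\left(-8,1 \right)} \left(-40\right) + H{\left(-2 \right)} = \frac{11 - 8}{-12 + 1} \left(-40\right) - 12 = \frac{1}{-11} \cdot 3 \left(-40\right) - 12 = \left(- \frac{1}{11}\right) 3 \left(-40\right) - 12 = \left(- \frac{3}{11}\right) \left(-40\right) - 12 = \frac{120}{11} - 12 = - \frac{12}{11}$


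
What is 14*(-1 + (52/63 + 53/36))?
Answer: 109/6 ≈ 18.167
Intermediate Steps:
14*(-1 + (52/63 + 53/36)) = 14*(-1 + 193/84) = 14*(109/84) = 109/6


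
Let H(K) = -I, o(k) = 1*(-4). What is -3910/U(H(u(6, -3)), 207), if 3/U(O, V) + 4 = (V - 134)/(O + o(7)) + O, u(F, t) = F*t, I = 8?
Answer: 424235/18 ≈ 23569.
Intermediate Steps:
o(k) = -4
H(K) = -8 (H(K) = -1*8 = -8)
U(O, V) = 3/(-4 + O + (-134 + V)/(-4 + O)) (U(O, V) = 3/(-4 + ((V - 134)/(O - 4) + O)) = 3/(-4 + ((-134 + V)/(-4 + O) + O)) = 3/(-4 + (O + (-134 + V)/(-4 + O))) = 3/(-4 + O + (-134 + V)/(-4 + O)))
-3910/U(H(u(6, -3)), 207) = -3910*(-118 + 207 + (-8)² - 8*(-8))/(3*(-4 - 8)) = -3910/(3*(-12)/(-118 + 207 + 64 + 64)) = -3910/(3*(-12)/217) = -3910/(3*(1/217)*(-12)) = -3910/(-36/217) = -3910*(-217/36) = 424235/18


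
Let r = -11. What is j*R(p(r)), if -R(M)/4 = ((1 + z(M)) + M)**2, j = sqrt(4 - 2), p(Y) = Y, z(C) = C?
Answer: -1764*sqrt(2) ≈ -2494.7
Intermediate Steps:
j = sqrt(2) ≈ 1.4142
R(M) = -4*(1 + 2*M)**2 (R(M) = -4*((1 + M) + M)**2 = -4*(1 + 2*M)**2)
j*R(p(r)) = sqrt(2)*(-4*(1 + 2*(-11))**2) = sqrt(2)*(-4*(1 - 22)**2) = sqrt(2)*(-4*(-21)**2) = sqrt(2)*(-4*441) = sqrt(2)*(-1764) = -1764*sqrt(2)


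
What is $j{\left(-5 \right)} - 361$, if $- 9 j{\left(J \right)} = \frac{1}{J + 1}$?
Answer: $- \frac{12995}{36} \approx -360.97$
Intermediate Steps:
$j{\left(J \right)} = - \frac{1}{9 \left(1 + J\right)}$ ($j{\left(J \right)} = - \frac{1}{9 \left(J + 1\right)} = - \frac{1}{9 \left(1 + J\right)}$)
$j{\left(-5 \right)} - 361 = - \frac{1}{9 + 9 \left(-5\right)} - 361 = - \frac{1}{9 - 45} - 361 = - \frac{1}{-36} - 361 = \left(-1\right) \left(- \frac{1}{36}\right) - 361 = \frac{1}{36} - 361 = - \frac{12995}{36}$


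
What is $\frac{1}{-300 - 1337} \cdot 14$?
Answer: $- \frac{14}{1637} \approx -0.0085522$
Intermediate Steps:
$\frac{1}{-300 - 1337} \cdot 14 = \frac{1}{-1637} \cdot 14 = \left(- \frac{1}{1637}\right) 14 = - \frac{14}{1637}$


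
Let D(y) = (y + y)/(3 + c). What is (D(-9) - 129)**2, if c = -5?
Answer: 14400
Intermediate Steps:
D(y) = -y (D(y) = (y + y)/(3 - 5) = (2*y)/(-2) = (2*y)*(-1/2) = -y)
(D(-9) - 129)**2 = (-1*(-9) - 129)**2 = (9 - 129)**2 = (-120)**2 = 14400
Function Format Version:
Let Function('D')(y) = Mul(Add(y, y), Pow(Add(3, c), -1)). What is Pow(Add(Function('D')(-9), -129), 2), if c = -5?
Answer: 14400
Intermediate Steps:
Function('D')(y) = Mul(-1, y) (Function('D')(y) = Mul(Add(y, y), Pow(Add(3, -5), -1)) = Mul(Mul(2, y), Pow(-2, -1)) = Mul(Mul(2, y), Rational(-1, 2)) = Mul(-1, y))
Pow(Add(Function('D')(-9), -129), 2) = Pow(Add(Mul(-1, -9), -129), 2) = Pow(Add(9, -129), 2) = Pow(-120, 2) = 14400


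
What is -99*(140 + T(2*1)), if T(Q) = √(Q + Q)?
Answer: -14058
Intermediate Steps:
T(Q) = √2*√Q (T(Q) = √(2*Q) = √2*√Q)
-99*(140 + T(2*1)) = -99*(140 + √2*√(2*1)) = -99*(140 + √2*√2) = -99*(140 + 2) = -99*142 = -14058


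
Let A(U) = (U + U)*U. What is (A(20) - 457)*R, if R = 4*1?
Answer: 1372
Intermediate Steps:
A(U) = 2*U² (A(U) = (2*U)*U = 2*U²)
R = 4
(A(20) - 457)*R = (2*20² - 457)*4 = (2*400 - 457)*4 = (800 - 457)*4 = 343*4 = 1372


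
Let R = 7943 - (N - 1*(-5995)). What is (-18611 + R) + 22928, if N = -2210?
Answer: 8475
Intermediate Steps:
R = 4158 (R = 7943 - (-2210 - 1*(-5995)) = 7943 - (-2210 + 5995) = 7943 - 1*3785 = 7943 - 3785 = 4158)
(-18611 + R) + 22928 = (-18611 + 4158) + 22928 = -14453 + 22928 = 8475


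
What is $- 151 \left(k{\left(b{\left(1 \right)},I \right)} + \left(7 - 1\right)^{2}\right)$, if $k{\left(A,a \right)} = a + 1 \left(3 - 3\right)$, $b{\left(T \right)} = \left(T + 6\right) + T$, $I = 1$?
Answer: $-5587$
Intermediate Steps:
$b{\left(T \right)} = 6 + 2 T$ ($b{\left(T \right)} = \left(6 + T\right) + T = 6 + 2 T$)
$k{\left(A,a \right)} = a$ ($k{\left(A,a \right)} = a + 1 \cdot 0 = a + 0 = a$)
$- 151 \left(k{\left(b{\left(1 \right)},I \right)} + \left(7 - 1\right)^{2}\right) = - 151 \left(1 + \left(7 - 1\right)^{2}\right) = - 151 \left(1 + 6^{2}\right) = - 151 \left(1 + 36\right) = \left(-151\right) 37 = -5587$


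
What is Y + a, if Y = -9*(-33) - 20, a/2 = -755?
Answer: -1233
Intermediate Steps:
a = -1510 (a = 2*(-755) = -1510)
Y = 277 (Y = 297 - 20 = 277)
Y + a = 277 - 1510 = -1233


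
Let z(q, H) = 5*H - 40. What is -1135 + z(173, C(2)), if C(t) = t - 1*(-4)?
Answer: -1145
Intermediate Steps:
C(t) = 4 + t (C(t) = t + 4 = 4 + t)
z(q, H) = -40 + 5*H
-1135 + z(173, C(2)) = -1135 + (-40 + 5*(4 + 2)) = -1135 + (-40 + 5*6) = -1135 + (-40 + 30) = -1135 - 10 = -1145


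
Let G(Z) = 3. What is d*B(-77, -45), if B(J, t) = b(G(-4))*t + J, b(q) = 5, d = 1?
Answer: -302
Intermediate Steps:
B(J, t) = J + 5*t (B(J, t) = 5*t + J = J + 5*t)
d*B(-77, -45) = 1*(-77 + 5*(-45)) = 1*(-77 - 225) = 1*(-302) = -302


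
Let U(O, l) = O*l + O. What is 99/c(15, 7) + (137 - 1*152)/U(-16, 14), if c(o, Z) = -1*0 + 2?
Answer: 793/16 ≈ 49.563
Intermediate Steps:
c(o, Z) = 2 (c(o, Z) = 0 + 2 = 2)
U(O, l) = O + O*l
99/c(15, 7) + (137 - 1*152)/U(-16, 14) = 99/2 + (137 - 1*152)/((-16*(1 + 14))) = 99*(½) + (137 - 152)/((-16*15)) = 99/2 - 15/(-240) = 99/2 - 15*(-1/240) = 99/2 + 1/16 = 793/16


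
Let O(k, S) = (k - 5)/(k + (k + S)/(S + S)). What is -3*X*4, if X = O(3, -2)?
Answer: 96/11 ≈ 8.7273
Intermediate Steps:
O(k, S) = (-5 + k)/(k + (S + k)/(2*S)) (O(k, S) = (-5 + k)/(k + (S + k)/((2*S))) = (-5 + k)/(k + (S + k)*(1/(2*S))) = (-5 + k)/(k + (S + k)/(2*S)))
X = -8/11 (X = 2*(-2)*(-5 + 3)/(-2 + 3 + 2*(-2)*3) = 2*(-2)*(-2)/(-2 + 3 - 12) = 2*(-2)*(-2)/(-11) = 2*(-2)*(-1/11)*(-2) = -8/11 ≈ -0.72727)
-3*X*4 = -3*(-8/11)*4 = (24/11)*4 = 96/11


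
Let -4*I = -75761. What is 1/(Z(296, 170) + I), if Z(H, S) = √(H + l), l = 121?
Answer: 303044/5739722449 - 16*√417/5739722449 ≈ 5.2741e-5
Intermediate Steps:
I = 75761/4 (I = -¼*(-75761) = 75761/4 ≈ 18940.)
Z(H, S) = √(121 + H) (Z(H, S) = √(H + 121) = √(121 + H))
1/(Z(296, 170) + I) = 1/(√(121 + 296) + 75761/4) = 1/(√417 + 75761/4) = 1/(75761/4 + √417)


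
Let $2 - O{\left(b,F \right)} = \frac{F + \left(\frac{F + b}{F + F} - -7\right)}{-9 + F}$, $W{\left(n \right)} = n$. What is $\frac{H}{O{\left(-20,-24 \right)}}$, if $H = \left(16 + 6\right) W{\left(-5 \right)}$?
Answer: $- \frac{43560}{599} \approx -72.721$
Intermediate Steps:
$O{\left(b,F \right)} = 2 - \frac{7 + F + \frac{F + b}{2 F}}{-9 + F}$ ($O{\left(b,F \right)} = 2 - \frac{F + \left(\frac{F + b}{F + F} - -7\right)}{-9 + F} = 2 - \frac{F + \left(\frac{F + b}{2 F} + 7\right)}{-9 + F} = 2 - \frac{F + \left(7 + \frac{F + b}{2 F}\right)}{-9 + F} = 2 - \frac{7 + F + \frac{F + b}{2 F}}{-9 + F}$)
$H = -110$ ($H = \left(16 + 6\right) \left(-5\right) = 22 \left(-5\right) = -110$)
$\frac{H}{O{\left(-20,-24 \right)}} = - \frac{110}{\frac{1}{2} \frac{1}{-24} \frac{1}{-9 - 24} \left(\left(-1\right) \left(-20\right) - -1224 + 2 \left(-24\right)^{2}\right)} = - \frac{110}{\frac{1}{2} \left(- \frac{1}{24}\right) \frac{1}{-33} \left(20 + 1224 + 2 \cdot 576\right)} = - \frac{110}{\frac{1}{2} \left(- \frac{1}{24}\right) \left(- \frac{1}{33}\right) \left(20 + 1224 + 1152\right)} = - \frac{110}{\frac{1}{2} \left(- \frac{1}{24}\right) \left(- \frac{1}{33}\right) 2396} = - \frac{110}{\frac{599}{396}} = \left(-110\right) \frac{396}{599} = - \frac{43560}{599}$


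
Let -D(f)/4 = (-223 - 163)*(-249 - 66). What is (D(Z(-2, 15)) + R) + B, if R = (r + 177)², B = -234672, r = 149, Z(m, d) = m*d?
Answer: -614756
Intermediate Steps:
Z(m, d) = d*m
D(f) = -486360 (D(f) = -4*(-223 - 163)*(-249 - 66) = -(-1544)*(-315) = -4*121590 = -486360)
R = 106276 (R = (149 + 177)² = 326² = 106276)
(D(Z(-2, 15)) + R) + B = (-486360 + 106276) - 234672 = -380084 - 234672 = -614756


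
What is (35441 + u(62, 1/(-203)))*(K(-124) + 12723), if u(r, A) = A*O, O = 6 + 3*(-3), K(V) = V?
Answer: 90643833074/203 ≈ 4.4652e+8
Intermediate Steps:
O = -3 (O = 6 - 9 = -3)
u(r, A) = -3*A (u(r, A) = A*(-3) = -3*A)
(35441 + u(62, 1/(-203)))*(K(-124) + 12723) = (35441 - 3/(-203))*(-124 + 12723) = (35441 - 3*(-1/203))*12599 = (35441 + 3/203)*12599 = (7194526/203)*12599 = 90643833074/203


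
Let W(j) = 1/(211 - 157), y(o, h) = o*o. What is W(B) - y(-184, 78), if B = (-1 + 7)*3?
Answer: -1828223/54 ≈ -33856.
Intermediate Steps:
y(o, h) = o²
B = 18 (B = 6*3 = 18)
W(j) = 1/54
W(B) - y(-184, 78) = 1/54 - 1*(-184)² = 1/54 - 1*33856 = 1/54 - 33856 = -1828223/54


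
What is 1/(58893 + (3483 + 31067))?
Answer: 1/93443 ≈ 1.0702e-5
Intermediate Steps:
1/(58893 + (3483 + 31067)) = 1/(58893 + 34550) = 1/93443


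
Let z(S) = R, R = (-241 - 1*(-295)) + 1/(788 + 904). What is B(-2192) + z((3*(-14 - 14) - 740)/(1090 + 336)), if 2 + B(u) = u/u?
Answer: 89677/1692 ≈ 53.001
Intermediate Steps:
B(u) = -1 (B(u) = -2 + u/u = -2 + 1 = -1)
R = 91369/1692 (R = (-241 + 295) + 1/1692 = 54 + 1/1692 = 91369/1692 ≈ 54.001)
z(S) = 91369/1692
B(-2192) + z((3*(-14 - 14) - 740)/(1090 + 336)) = -1 + 91369/1692 = 89677/1692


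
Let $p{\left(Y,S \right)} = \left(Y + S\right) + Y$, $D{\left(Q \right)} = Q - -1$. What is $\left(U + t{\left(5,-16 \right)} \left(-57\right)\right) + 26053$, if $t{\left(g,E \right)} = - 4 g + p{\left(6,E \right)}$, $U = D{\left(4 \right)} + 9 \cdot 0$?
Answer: $27426$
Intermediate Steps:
$D{\left(Q \right)} = 1 + Q$ ($D{\left(Q \right)} = Q + 1 = 1 + Q$)
$U = 5$ ($U = \left(1 + 4\right) + 9 \cdot 0 = 5 + 0 = 5$)
$p{\left(Y,S \right)} = S + 2 Y$ ($p{\left(Y,S \right)} = \left(S + Y\right) + Y = S + 2 Y$)
$t{\left(g,E \right)} = 12 + E - 4 g$ ($t{\left(g,E \right)} = - 4 g + \left(E + 2 \cdot 6\right) = - 4 g + \left(E + 12\right) = - 4 g + \left(12 + E\right) = 12 + E - 4 g$)
$\left(U + t{\left(5,-16 \right)} \left(-57\right)\right) + 26053 = \left(5 + \left(12 - 16 - 20\right) \left(-57\right)\right) + 26053 = \left(5 - -1368\right) + 26053 = \left(5 + 1368\right) + 26053 = 1373 + 26053 = 27426$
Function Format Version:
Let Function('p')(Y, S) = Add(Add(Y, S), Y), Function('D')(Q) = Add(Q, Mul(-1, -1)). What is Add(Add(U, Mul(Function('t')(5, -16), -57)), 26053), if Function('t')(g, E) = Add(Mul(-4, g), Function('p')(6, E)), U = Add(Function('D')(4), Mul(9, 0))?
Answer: 27426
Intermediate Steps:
Function('D')(Q) = Add(1, Q) (Function('D')(Q) = Add(Q, 1) = Add(1, Q))
U = 5 (U = Add(Add(1, 4), Mul(9, 0)) = Add(5, 0) = 5)
Function('p')(Y, S) = Add(S, Mul(2, Y)) (Function('p')(Y, S) = Add(Add(S, Y), Y) = Add(S, Mul(2, Y)))
Function('t')(g, E) = Add(12, E, Mul(-4, g)) (Function('t')(g, E) = Add(Mul(-4, g), Add(E, Mul(2, 6))) = Add(Mul(-4, g), Add(E, 12)) = Add(Mul(-4, g), Add(12, E)) = Add(12, E, Mul(-4, g)))
Add(Add(U, Mul(Function('t')(5, -16), -57)), 26053) = Add(Add(5, Mul(Add(12, -16, Mul(-4, 5)), -57)), 26053) = Add(Add(5, Mul(Add(12, -16, -20), -57)), 26053) = Add(Add(5, Mul(-24, -57)), 26053) = Add(Add(5, 1368), 26053) = Add(1373, 26053) = 27426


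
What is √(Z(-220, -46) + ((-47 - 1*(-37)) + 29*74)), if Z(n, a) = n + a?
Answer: √1870 ≈ 43.243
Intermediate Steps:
Z(n, a) = a + n
√(Z(-220, -46) + ((-47 - 1*(-37)) + 29*74)) = √((-46 - 220) + ((-47 - 1*(-37)) + 29*74)) = √(-266 + ((-47 + 37) + 2146)) = √(-266 + (-10 + 2146)) = √(-266 + 2136) = √1870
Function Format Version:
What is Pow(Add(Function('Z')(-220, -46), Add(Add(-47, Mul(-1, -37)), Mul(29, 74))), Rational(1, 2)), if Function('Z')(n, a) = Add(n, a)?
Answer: Pow(1870, Rational(1, 2)) ≈ 43.243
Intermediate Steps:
Function('Z')(n, a) = Add(a, n)
Pow(Add(Function('Z')(-220, -46), Add(Add(-47, Mul(-1, -37)), Mul(29, 74))), Rational(1, 2)) = Pow(Add(Add(-46, -220), Add(Add(-47, Mul(-1, -37)), Mul(29, 74))), Rational(1, 2)) = Pow(Add(-266, Add(Add(-47, 37), 2146)), Rational(1, 2)) = Pow(Add(-266, Add(-10, 2146)), Rational(1, 2)) = Pow(Add(-266, 2136), Rational(1, 2)) = Pow(1870, Rational(1, 2))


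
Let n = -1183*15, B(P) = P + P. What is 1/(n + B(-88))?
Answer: -1/17921 ≈ -5.5800e-5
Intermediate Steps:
B(P) = 2*P
n = -17745
1/(n + B(-88)) = 1/(-17745 + 2*(-88)) = 1/(-17745 - 176) = 1/(-17921) = -1/17921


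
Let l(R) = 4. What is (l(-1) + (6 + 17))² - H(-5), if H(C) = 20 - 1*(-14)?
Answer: 695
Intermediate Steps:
H(C) = 34 (H(C) = 20 + 14 = 34)
(l(-1) + (6 + 17))² - H(-5) = (4 + (6 + 17))² - 1*34 = (4 + 23)² - 34 = 27² - 34 = 729 - 34 = 695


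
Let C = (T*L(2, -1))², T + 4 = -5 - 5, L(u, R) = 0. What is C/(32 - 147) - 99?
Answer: -99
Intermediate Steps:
T = -14 (T = -4 + (-5 - 5) = -4 - 10 = -14)
C = 0 (C = (-14*0)² = 0² = 0)
C/(32 - 147) - 99 = 0/(32 - 147) - 99 = 0/(-115) - 99 = 0*(-1/115) - 99 = 0 - 99 = -99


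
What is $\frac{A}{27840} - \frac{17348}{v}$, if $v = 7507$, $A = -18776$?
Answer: $- \frac{77989969}{26124360} \approx -2.9853$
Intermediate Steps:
$\frac{A}{27840} - \frac{17348}{v} = - \frac{18776}{27840} - \frac{17348}{7507} = \left(-18776\right) \frac{1}{27840} - \frac{17348}{7507} = - \frac{2347}{3480} - \frac{17348}{7507} = - \frac{77989969}{26124360}$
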